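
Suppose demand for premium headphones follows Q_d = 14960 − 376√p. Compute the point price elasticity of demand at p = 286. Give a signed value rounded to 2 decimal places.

-0.37

dQ_d/dp = −376/(2√p) = -11.1167. At p = 286, Q_d = 8601.26.
Ed = (dQ_d/dp)·(p/Q_d) = (-11.1167) × (286/8601.26) = -0.3696…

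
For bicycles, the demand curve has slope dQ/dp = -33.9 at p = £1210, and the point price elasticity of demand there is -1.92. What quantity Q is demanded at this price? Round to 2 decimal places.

Ed = (dQ/dp)·(p/Q) ⇒ Q = (dQ/dp)·p/Ed = (-33.9)·1210/(-1.92) = 21364.0625

21364.06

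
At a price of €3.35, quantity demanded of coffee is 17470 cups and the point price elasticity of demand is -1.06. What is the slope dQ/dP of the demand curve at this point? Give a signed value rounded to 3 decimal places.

Ed = (dQ/dP)·(P/Q) ⇒ dQ/dP = Ed·Q/P = (-1.06)·17470/3.35 = -5527.82089…

-5527.821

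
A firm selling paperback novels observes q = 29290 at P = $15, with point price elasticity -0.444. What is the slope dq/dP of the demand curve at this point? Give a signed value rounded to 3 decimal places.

-866.984

Ed = (dq/dP)·(P/q) ⇒ dq/dP = Ed·q/P = (-0.444)·29290/15 = -866.984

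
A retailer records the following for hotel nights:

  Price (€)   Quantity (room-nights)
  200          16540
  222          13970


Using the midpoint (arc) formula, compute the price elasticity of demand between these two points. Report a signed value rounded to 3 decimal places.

-1.616

%ΔQ = (13970 − 16540) / [(16540 + 13970)/2] = -2570/15255 = -0.168469…
%ΔP = (222 − 200) / [(200 + 222)/2] = 22/211 = 0.104265…
Arc Ed = %ΔQ / %ΔP = (-2570/15255) / (22/211) = -1.61577…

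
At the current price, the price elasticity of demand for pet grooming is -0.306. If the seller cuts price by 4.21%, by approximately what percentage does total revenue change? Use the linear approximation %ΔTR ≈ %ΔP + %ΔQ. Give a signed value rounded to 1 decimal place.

%ΔQ ≈ Ed × %ΔP = (-0.306) × (-4.21%) = +1.2883%
%ΔTR ≈ %ΔP + %ΔQ = (-4.21%) + (+1.2883%) = -2.9217%

-2.9%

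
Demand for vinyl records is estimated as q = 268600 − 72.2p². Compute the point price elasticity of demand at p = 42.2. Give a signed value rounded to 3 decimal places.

dq/dp = −2·72.2·p = -6093.68. At p = 42.2, q = 140023.352.
Ed = (dq/dp)·(p/q) = (-6093.68) × (42.2/140023.352) = -1.83650…

-1.837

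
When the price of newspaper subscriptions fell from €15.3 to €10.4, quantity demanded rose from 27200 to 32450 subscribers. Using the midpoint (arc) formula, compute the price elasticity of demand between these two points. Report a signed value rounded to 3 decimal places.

%ΔQ = (32450 − 27200) / [(27200 + 32450)/2] = 5250/29825 = 0.176026…
%ΔP = (10.4 − 15.3) / [(15.3 + 10.4)/2] = -4.9/12.85 = -0.381322…
Arc Ed = %ΔQ / %ΔP = (5250/29825) / (-4.9/12.85) = -0.46162…

-0.462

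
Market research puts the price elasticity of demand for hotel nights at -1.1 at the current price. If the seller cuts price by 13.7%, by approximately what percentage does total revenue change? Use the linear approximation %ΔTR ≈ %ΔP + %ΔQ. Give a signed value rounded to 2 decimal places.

+1.37%

%ΔQ ≈ Ed × %ΔP = (-1.1) × (-13.7%) = +15.0700%
%ΔTR ≈ %ΔP + %ΔQ = (-13.7%) + (+15.0700%) = +1.3700%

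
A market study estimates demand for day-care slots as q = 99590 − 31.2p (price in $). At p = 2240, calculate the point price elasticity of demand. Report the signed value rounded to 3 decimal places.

dq/dp = −31.2. At p = 2240, q = 99590 − 31.2(2240) = 29702.
Ed = (dq/dp)·(p/q) = −31.2 × (2240/29702) = -2.35297…

-2.353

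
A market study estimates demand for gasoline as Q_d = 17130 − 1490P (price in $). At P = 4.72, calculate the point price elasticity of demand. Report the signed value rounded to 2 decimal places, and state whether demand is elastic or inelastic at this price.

-0.70; inelastic

dQ_d/dP = −1490. At P = 4.72, Q_d = 17130 − 1490(4.72) = 10097.2.
Ed = (dQ_d/dP)·(P/Q_d) = −1490 × (4.72/10097.2) = -0.6965…
|Ed| = 0.70 < 1, so demand is inelastic.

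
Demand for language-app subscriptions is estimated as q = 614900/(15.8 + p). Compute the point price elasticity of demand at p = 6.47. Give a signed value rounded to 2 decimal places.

-0.29

dq/dp = −614900/(15.8 + p)² = -1239.84. At p = 6.47, q = 27611.1.
Ed = (dq/dp)·(p/q) = (-1239.84) × (6.47/27611.1) = -0.2905…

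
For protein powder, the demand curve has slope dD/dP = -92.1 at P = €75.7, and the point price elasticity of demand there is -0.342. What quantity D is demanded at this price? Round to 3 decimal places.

20385.877

Ed = (dD/dP)·(P/D) ⇒ D = (dD/dP)·P/Ed = (-92.1)·75.7/(-0.342) = 20385.87719…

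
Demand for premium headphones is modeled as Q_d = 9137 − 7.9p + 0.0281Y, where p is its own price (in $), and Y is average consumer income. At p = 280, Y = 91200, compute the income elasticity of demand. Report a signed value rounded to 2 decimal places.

At the given values, Q_d = 9137 − 7.9(280) + 0.0281(91200) = 9487.72.
∂Q_d/∂Y = 0.0281.
E = (0.0281) × (91200/9487.72) = 0.2701…

0.27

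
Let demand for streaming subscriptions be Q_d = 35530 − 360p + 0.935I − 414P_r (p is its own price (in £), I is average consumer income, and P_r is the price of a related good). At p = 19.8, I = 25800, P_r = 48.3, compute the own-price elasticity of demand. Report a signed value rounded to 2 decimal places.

-0.22

At the given values, Q_d = 35530 − 360(19.8) + 0.935(25800) − 414(48.3) = 32528.8.
∂Q_d/∂p = −360.
E = (-360) × (19.8/32528.8) = -0.2191…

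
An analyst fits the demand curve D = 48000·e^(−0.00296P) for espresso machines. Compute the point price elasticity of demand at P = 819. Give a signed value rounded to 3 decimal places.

dD/dP = −0.00296·D = -12.5805. At P = 819, D = 4250.18.
Ed = (dD/dP)·(P/D) = (-12.5805) × (819/4250.18) = -2.42424

-2.424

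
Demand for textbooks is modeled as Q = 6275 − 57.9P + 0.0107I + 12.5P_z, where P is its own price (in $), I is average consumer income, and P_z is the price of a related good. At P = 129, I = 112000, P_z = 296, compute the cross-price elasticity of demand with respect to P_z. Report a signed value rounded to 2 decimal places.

1.00

At the given values, Q = 6275 − 57.9(129) + 0.0107(112000) + 12.5(296) = 3704.3.
∂Q/∂P_z = 12.5.
E = (12.5) × (296/3704.3) = 0.9988…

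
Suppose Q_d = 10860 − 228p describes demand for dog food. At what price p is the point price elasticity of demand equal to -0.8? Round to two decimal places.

Ed = −228p/(10860 − 228p). Set this equal to -0.8:
228p = 0.8·(10860 − 228p) ⇒ 228p(1 + 0.8) = 0.8·10860
p = 0.8·10860 / (228·1.8) = 21.1695…

21.17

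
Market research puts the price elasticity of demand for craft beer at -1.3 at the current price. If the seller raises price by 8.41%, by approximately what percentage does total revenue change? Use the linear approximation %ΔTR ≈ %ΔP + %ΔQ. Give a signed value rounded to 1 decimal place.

%ΔQ ≈ Ed × %ΔP = (-1.3) × (+8.41%) = -10.9330%
%ΔTR ≈ %ΔP + %ΔQ = (+8.41%) + (-10.9330%) = -2.5230%

-2.5%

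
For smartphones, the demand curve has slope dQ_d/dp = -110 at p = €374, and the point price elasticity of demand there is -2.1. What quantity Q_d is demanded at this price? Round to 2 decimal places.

Ed = (dQ_d/dp)·(p/Q_d) ⇒ Q_d = (dQ_d/dp)·p/Ed = (-110)·374/(-2.1) = 19590.4761…

19590.48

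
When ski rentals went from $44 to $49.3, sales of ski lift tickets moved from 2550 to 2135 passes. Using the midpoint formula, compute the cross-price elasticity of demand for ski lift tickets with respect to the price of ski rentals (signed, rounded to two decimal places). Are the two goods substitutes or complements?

-1.56; complements

%ΔQ_{ski lift tickets} = (2135 − 2550)/avg = -415/2342.5 = -0.177161…
%ΔP_{ski rentals} = (49.3 − 44)/avg = 5.3/46.65 = 0.113612…
E_cross = (-415/2342.5) / (5.3/46.65) = -1.5593…
E_cross < 0 ⇒ the goods are complements.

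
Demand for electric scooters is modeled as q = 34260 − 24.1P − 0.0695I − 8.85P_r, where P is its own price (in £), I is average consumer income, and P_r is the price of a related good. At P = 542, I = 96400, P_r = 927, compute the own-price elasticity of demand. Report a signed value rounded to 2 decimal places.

-2.08

At the given values, q = 34260 − 24.1(542) − 0.0695(96400) − 8.85(927) = 6294.05.
∂q/∂P = −24.1.
E = (-24.1) × (542/6294.05) = -2.0753…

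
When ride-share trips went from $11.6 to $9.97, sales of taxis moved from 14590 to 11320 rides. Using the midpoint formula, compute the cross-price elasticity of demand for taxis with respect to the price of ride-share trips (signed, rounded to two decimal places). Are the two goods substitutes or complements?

1.67; substitutes

%ΔQ_{taxis} = (11320 − 14590)/avg = -3270/12955 = -0.252412…
%ΔP_{ride-share trips} = (9.97 − 11.6)/avg = -1.63/10.785 = -0.151135…
E_cross = (-3270/12955) / (-1.63/10.785) = 1.6701…
E_cross > 0 ⇒ the goods are substitutes.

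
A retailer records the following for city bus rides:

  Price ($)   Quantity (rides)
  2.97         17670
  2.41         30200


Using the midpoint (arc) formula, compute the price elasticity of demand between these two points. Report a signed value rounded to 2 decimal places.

%ΔQ = (30200 − 17670) / [(17670 + 30200)/2] = 12530/23935 = 0.523501…
%ΔP = (2.41 − 2.97) / [(2.97 + 2.41)/2] = -0.56/2.69 = -0.208178…
Arc Ed = %ΔQ / %ΔP = (12530/23935) / (-0.56/2.69) = -2.5146…

-2.51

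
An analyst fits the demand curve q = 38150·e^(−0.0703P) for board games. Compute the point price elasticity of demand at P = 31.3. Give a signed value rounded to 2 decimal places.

-2.20

dq/dP = −0.0703·q = -297.052. At P = 31.3, q = 4225.49.
Ed = (dq/dP)·(P/q) = (-297.052) × (31.3/4225.49) = -2.2003…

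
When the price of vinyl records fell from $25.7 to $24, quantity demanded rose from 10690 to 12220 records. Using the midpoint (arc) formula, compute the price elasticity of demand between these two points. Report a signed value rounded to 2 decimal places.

%ΔQ = (12220 − 10690) / [(10690 + 12220)/2] = 1530/11455 = 0.133566…
%ΔP = (24 − 25.7) / [(25.7 + 24)/2] = -1.7/24.85 = -0.068410…
Arc Ed = %ΔQ / %ΔP = (1530/11455) / (-1.7/24.85) = -1.9524…

-1.95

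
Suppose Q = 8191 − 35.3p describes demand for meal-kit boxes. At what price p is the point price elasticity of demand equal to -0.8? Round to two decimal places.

Ed = −35.3p/(8191 − 35.3p). Set this equal to -0.8:
35.3p = 0.8·(8191 − 35.3p) ⇒ 35.3p(1 + 0.8) = 0.8·8191
p = 0.8·8191 / (35.3·1.8) = 103.1287…

103.13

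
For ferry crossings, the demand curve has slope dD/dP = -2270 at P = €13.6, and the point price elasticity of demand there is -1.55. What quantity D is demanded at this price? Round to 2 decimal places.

Ed = (dD/dP)·(P/D) ⇒ D = (dD/dP)·P/Ed = (-2270)·13.6/(-1.55) = 19917.4193…

19917.42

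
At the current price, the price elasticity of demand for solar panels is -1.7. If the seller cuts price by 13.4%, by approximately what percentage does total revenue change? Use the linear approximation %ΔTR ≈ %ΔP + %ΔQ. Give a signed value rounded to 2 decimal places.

+9.38%

%ΔQ ≈ Ed × %ΔP = (-1.7) × (-13.4%) = +22.7800%
%ΔTR ≈ %ΔP + %ΔQ = (-13.4%) + (+22.7800%) = +9.3800%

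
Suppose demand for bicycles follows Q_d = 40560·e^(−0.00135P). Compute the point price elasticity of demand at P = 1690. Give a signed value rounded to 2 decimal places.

dQ_d/dP = −0.00135·Q_d = -5.59228. At P = 1690, Q_d = 4142.43.
Ed = (dQ_d/dP)·(P/Q_d) = (-5.59228) × (1690/4142.43) = -2.2815

-2.28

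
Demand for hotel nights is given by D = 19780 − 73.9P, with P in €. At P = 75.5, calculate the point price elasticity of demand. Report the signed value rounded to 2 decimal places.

-0.39

dD/dP = −73.9. At P = 75.5, D = 19780 − 73.9(75.5) = 14200.55.
Ed = (dD/dP)·(P/D) = −73.9 × (75.5/14200.55) = -0.3929…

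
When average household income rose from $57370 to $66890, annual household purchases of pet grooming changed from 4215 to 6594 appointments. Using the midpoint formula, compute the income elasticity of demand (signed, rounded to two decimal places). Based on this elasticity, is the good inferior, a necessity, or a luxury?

%ΔQ = (6594 − 4215)/[( 4215 + 6594)/2] = 2379/5404.5 = 0.440188…
%ΔIncome = (66890 − 57370)/[( 57370 + 66890)/2] = 9520/62130 = 0.153227…
E_income = (2379/5404.5) / (9520/62130) = 2.8727…
E_income > 1 ⇒ normal good, luxury.

2.87; luxury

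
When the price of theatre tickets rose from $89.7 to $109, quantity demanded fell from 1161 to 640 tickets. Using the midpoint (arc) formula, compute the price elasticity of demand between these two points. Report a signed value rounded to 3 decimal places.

-2.978

%ΔQ = (640 − 1161) / [(1161 + 640)/2] = -521/900.5 = -0.578567…
%ΔP = (109 − 89.7) / [(89.7 + 109)/2] = 19.3/99.35 = 0.194262…
Arc Ed = %ΔQ / %ΔP = (-521/900.5) / (19.3/99.35) = -2.97827…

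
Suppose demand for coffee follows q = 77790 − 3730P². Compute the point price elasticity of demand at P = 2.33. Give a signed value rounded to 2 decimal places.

dq/dP = −2·3730·P = -17381.8. At P = 2.33, q = 57540.203.
Ed = (dq/dP)·(P/q) = (-17381.8) × (2.33/57540.203) = -0.7038…

-0.70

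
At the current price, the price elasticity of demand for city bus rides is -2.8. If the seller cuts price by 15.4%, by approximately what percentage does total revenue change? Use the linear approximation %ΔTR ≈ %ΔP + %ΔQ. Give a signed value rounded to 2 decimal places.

+27.72%

%ΔQ ≈ Ed × %ΔP = (-2.8) × (-15.4%) = +43.1200%
%ΔTR ≈ %ΔP + %ΔQ = (-15.4%) + (+43.1200%) = +27.7200%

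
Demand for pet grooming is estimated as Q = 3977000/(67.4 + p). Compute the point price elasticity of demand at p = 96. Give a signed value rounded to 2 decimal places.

-0.59

dQ/dp = −3977000/(67.4 + p)² = -148.954. At p = 96, Q = 24339.
Ed = (dQ/dp)·(p/Q) = (-148.954) × (96/24339) = -0.5875…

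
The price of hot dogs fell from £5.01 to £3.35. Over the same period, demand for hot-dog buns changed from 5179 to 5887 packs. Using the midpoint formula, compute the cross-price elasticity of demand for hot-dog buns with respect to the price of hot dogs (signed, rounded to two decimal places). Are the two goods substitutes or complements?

-0.32; complements

%ΔQ_{hot-dog buns} = (5887 − 5179)/avg = 708/5533 = 0.127959…
%ΔP_{hot dogs} = (3.35 − 5.01)/avg = -1.66/4.18 = -0.397129…
E_cross = (708/5533) / (-1.66/4.18) = -0.3222…
E_cross < 0 ⇒ the goods are complements.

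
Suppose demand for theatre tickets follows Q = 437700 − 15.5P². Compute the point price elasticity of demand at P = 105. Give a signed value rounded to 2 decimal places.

-1.28

dQ/dP = −2·15.5·P = -3255. At P = 105, Q = 266812.5.
Ed = (dQ/dP)·(P/Q) = (-3255) × (105/266812.5) = -1.2809…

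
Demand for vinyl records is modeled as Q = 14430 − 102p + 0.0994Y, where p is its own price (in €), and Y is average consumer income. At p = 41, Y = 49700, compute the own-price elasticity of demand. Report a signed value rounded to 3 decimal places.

-0.275

At the given values, Q = 14430 − 102(41) + 0.0994(49700) = 15188.18.
∂Q/∂p = −102.
E = (-102) × (41/15188.18) = -0.27534…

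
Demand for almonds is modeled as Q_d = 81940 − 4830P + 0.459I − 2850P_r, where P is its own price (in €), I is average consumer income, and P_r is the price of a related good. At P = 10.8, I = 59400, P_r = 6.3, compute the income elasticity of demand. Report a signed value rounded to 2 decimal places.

At the given values, Q_d = 81940 − 4830(10.8) + 0.459(59400) − 2850(6.3) = 39085.6.
∂Q_d/∂I = 0.459.
E = (0.459) × (59400/39085.6) = 0.6975…

0.70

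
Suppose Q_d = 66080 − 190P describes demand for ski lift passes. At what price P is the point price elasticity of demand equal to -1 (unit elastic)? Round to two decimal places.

173.89

Ed = −190P/(66080 − 190P). Set this equal to -1:
190P = 1·(66080 − 190P) ⇒ 190P(1 + 1) = 1·66080
P = 1·66080 / (190·2) = 173.8947…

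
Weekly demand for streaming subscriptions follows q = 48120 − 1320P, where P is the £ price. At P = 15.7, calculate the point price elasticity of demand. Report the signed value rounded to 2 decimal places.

-0.76

dq/dP = −1320. At P = 15.7, q = 48120 − 1320(15.7) = 27396.
Ed = (dq/dP)·(P/q) = −1320 × (15.7/27396) = -0.7564…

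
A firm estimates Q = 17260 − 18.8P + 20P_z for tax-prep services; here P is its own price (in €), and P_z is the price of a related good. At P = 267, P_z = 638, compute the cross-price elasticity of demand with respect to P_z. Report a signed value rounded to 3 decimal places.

At the given values, Q = 17260 − 18.8(267) + 20(638) = 25000.4.
∂Q/∂P_z = 20.
E = (20) × (638/25000.4) = 0.51039…

0.510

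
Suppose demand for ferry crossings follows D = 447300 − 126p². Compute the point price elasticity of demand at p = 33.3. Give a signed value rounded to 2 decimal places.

-0.91

dD/dp = −2·126·p = -8391.6. At p = 33.3, D = 307579.86.
Ed = (dD/dp)·(p/D) = (-8391.6) × (33.3/307579.86) = -0.9085…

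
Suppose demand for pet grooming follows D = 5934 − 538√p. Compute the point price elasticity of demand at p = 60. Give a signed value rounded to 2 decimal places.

dD/dp = −538/(2√p) = -34.7278. At p = 60, D = 1766.67.
Ed = (dD/dp)·(p/D) = (-34.7278) × (60/1766.67) = -1.1794…

-1.18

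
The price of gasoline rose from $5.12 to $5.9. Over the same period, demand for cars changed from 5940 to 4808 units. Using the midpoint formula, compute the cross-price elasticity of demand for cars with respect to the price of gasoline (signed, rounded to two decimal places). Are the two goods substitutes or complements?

%ΔQ_{cars} = (4808 − 5940)/avg = -1132/5374 = -0.210643…
%ΔP_{gasoline} = (5.9 − 5.12)/avg = 0.78/5.51 = 0.141560…
E_cross = (-1132/5374) / (0.78/5.51) = -1.4880…
E_cross < 0 ⇒ the goods are complements.

-1.49; complements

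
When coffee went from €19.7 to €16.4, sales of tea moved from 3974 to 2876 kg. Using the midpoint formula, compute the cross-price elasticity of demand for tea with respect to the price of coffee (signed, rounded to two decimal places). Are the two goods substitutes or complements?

1.75; substitutes

%ΔQ_{tea} = (2876 − 3974)/avg = -1098/3425 = -0.320583…
%ΔP_{coffee} = (16.4 − 19.7)/avg = -3.3/18.05 = -0.182825…
E_cross = (-1098/3425) / (-3.3/18.05) = 1.7534…
E_cross > 0 ⇒ the goods are substitutes.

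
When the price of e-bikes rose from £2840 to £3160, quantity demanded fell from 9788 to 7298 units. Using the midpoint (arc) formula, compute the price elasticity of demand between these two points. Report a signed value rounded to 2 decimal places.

%ΔQ = (7298 − 9788) / [(9788 + 7298)/2] = -2490/8543 = -0.291466…
%ΔP = (3160 − 2840) / [(2840 + 3160)/2] = 320/3000 = 0.106666…
Arc Ed = %ΔQ / %ΔP = (-2490/8543) / (320/3000) = -2.7325…

-2.73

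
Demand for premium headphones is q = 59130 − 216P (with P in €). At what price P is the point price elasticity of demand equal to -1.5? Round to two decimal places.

Ed = −216P/(59130 − 216P). Set this equal to -1.5:
216P = 1.5·(59130 − 216P) ⇒ 216P(1 + 1.5) = 1.5·59130
P = 1.5·59130 / (216·2.5) = 164.25

164.25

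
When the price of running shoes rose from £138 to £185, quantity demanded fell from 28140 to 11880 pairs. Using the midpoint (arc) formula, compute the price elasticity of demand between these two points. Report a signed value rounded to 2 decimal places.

%ΔQ = (11880 − 28140) / [(28140 + 11880)/2] = -16260/20010 = -0.812593…
%ΔP = (185 − 138) / [(138 + 185)/2] = 47/161.5 = 0.291021…
Arc Ed = %ΔQ / %ΔP = (-16260/20010) / (47/161.5) = -2.7922…

-2.79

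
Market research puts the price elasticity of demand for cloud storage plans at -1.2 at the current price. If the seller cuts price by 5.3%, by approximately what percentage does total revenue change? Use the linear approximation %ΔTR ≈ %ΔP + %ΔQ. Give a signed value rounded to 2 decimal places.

+1.06%

%ΔQ ≈ Ed × %ΔP = (-1.2) × (-5.3%) = +6.3600%
%ΔTR ≈ %ΔP + %ΔQ = (-5.3%) + (+6.3600%) = +1.0600%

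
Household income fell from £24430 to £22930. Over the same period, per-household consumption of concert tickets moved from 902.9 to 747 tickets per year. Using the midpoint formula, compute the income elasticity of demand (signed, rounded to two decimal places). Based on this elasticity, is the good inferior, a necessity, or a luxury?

2.98; luxury

%ΔQ = (747 − 902.9)/[( 902.9 + 747)/2] = -155.9/824.95 = -0.188981…
%ΔIncome = (22930 − 24430)/[( 24430 + 22930)/2] = -1500/23680 = -0.063344…
E_income = (-155.9/824.95) / (-1500/23680) = 2.9833…
E_income > 1 ⇒ normal good, luxury.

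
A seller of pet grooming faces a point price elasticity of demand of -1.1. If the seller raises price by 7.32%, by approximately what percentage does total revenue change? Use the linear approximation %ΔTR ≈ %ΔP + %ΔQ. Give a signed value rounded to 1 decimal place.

%ΔQ ≈ Ed × %ΔP = (-1.1) × (+7.32%) = -8.0520%
%ΔTR ≈ %ΔP + %ΔQ = (+7.32%) + (-8.0520%) = -0.7320%

-0.7%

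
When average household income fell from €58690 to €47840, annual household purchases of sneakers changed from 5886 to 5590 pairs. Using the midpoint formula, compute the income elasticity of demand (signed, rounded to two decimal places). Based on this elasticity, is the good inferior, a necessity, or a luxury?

%ΔQ = (5590 − 5886)/[( 5886 + 5590)/2] = -296/5738 = -0.051585…
%ΔIncome = (47840 − 58690)/[( 58690 + 47840)/2] = -10850/53265 = -0.203698…
E_income = (-296/5738) / (-10850/53265) = 0.2532…
0 < E_income < 1 ⇒ normal good, necessity.

0.25; necessity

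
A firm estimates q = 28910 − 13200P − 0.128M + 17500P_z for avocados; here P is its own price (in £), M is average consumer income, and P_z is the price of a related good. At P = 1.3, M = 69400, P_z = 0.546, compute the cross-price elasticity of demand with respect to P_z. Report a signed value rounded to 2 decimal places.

0.77

At the given values, q = 28910 − 13200(1.3) − 0.128(69400) + 17500(0.546) = 12421.8.
∂q/∂P_z = 17500.
E = (17500) × (0.546/12421.8) = 0.7692…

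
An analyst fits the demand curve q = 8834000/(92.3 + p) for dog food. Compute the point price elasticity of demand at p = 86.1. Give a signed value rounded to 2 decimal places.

-0.48

dq/dp = −8834000/(92.3 + p)² = -277.567. At p = 86.1, q = 49517.9.
Ed = (dq/dp)·(p/q) = (-277.567) × (86.1/49517.9) = -0.4826…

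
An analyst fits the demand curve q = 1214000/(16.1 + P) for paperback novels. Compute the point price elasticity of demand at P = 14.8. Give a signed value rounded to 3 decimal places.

-0.479

dq/dP = −1214000/(16.1 + P)² = -1271.46. At P = 14.8, q = 39288.
Ed = (dq/dP)·(P/q) = (-1271.46) × (14.8/39288) = -0.47896…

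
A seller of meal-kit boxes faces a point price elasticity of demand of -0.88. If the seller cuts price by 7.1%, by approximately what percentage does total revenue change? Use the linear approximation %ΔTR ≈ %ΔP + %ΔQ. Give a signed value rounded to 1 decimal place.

-0.9%

%ΔQ ≈ Ed × %ΔP = (-0.88) × (-7.1%) = +6.2480%
%ΔTR ≈ %ΔP + %ΔQ = (-7.1%) + (+6.2480%) = -0.8520%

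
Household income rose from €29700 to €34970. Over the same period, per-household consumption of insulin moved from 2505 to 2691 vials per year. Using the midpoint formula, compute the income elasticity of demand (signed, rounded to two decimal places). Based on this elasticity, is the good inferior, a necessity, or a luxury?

%ΔQ = (2691 − 2505)/[( 2505 + 2691)/2] = 186/2598 = 0.071593…
%ΔIncome = (34970 − 29700)/[( 29700 + 34970)/2] = 5270/32335 = 0.162981…
E_income = (186/2598) / (5270/32335) = 0.4392…
0 < E_income < 1 ⇒ normal good, necessity.

0.44; necessity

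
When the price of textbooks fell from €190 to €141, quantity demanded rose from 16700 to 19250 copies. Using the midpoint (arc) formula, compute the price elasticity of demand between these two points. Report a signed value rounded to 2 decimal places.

%ΔQ = (19250 − 16700) / [(16700 + 19250)/2] = 2550/17975 = 0.141863…
%ΔP = (141 − 190) / [(190 + 141)/2] = -49/165.5 = -0.296072…
Arc Ed = %ΔQ / %ΔP = (2550/17975) / (-49/165.5) = -0.4791…

-0.48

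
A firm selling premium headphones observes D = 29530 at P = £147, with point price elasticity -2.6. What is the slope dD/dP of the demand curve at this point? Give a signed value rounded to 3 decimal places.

Ed = (dD/dP)·(P/D) ⇒ dD/dP = Ed·D/P = (-2.6)·29530/147 = -522.29931…

-522.299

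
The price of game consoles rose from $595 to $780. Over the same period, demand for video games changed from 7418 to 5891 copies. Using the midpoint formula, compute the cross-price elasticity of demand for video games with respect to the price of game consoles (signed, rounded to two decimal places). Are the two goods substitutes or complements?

%ΔQ_{video games} = (5891 − 7418)/avg = -1527/6654.5 = -0.229468…
%ΔP_{game consoles} = (780 − 595)/avg = 185/687.5 = 0.269090…
E_cross = (-1527/6654.5) / (185/687.5) = -0.8527…
E_cross < 0 ⇒ the goods are complements.

-0.85; complements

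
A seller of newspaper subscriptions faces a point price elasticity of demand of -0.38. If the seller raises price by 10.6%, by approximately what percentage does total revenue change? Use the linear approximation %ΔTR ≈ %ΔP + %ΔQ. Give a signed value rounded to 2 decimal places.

%ΔQ ≈ Ed × %ΔP = (-0.38) × (+10.6%) = -4.0280%
%ΔTR ≈ %ΔP + %ΔQ = (+10.6%) + (-4.0280%) = +6.5720%

+6.57%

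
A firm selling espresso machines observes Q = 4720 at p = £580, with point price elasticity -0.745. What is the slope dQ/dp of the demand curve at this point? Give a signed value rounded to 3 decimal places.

Ed = (dQ/dp)·(p/Q) ⇒ dQ/dp = Ed·Q/p = (-0.745)·4720/580 = -6.06275…

-6.063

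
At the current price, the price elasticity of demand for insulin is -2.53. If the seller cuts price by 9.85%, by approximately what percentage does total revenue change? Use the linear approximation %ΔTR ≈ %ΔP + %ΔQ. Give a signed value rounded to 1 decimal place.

%ΔQ ≈ Ed × %ΔP = (-2.53) × (-9.85%) = +24.9205%
%ΔTR ≈ %ΔP + %ΔQ = (-9.85%) + (+24.9205%) = +15.0705%

+15.1%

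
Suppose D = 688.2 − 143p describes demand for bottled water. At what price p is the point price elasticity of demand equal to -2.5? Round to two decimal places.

Ed = −143p/(688.2 − 143p). Set this equal to -2.5:
143p = 2.5·(688.2 − 143p) ⇒ 143p(1 + 2.5) = 2.5·688.2
p = 2.5·688.2 / (143·3.5) = 3.4375…

3.44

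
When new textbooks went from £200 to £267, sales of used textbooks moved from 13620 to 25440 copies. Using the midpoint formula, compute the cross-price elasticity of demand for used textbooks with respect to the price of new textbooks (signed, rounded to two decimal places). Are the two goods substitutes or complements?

%ΔQ_{used textbooks} = (25440 − 13620)/avg = 11820/19530 = 0.605222…
%ΔP_{new textbooks} = (267 − 200)/avg = 67/233.5 = 0.286937…
E_cross = (11820/19530) / (67/233.5) = 2.1092…
E_cross > 0 ⇒ the goods are substitutes.

2.11; substitutes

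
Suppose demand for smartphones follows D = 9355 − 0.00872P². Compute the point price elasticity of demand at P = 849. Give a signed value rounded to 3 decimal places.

dD/dP = −2·0.00872·P = -14.80656. At P = 849, D = 3069.61528.
Ed = (dD/dP)·(P/D) = (-14.80656) × (849/3069.61528) = -4.09522…

-4.095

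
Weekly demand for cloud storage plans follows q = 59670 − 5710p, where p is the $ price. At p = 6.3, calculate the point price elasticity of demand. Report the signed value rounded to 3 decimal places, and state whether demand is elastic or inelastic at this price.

-1.518; elastic

dq/dp = −5710. At p = 6.3, q = 59670 − 5710(6.3) = 23697.
Ed = (dq/dp)·(p/q) = −5710 × (6.3/23697) = -1.51804…
|Ed| = 1.518 > 1, so demand is elastic.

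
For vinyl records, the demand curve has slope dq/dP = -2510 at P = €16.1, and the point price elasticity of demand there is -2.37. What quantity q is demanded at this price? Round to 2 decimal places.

Ed = (dq/dP)·(P/q) ⇒ q = (dq/dP)·P/Ed = (-2510)·16.1/(-2.37) = 17051.0548…

17051.05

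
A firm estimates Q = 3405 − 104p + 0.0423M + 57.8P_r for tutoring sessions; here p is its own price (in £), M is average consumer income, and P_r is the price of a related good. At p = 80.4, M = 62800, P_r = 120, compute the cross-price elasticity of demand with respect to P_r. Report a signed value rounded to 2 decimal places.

1.50

At the given values, Q = 3405 − 104(80.4) + 0.0423(62800) + 57.8(120) = 4635.84.
∂Q/∂P_r = 57.8.
E = (57.8) × (120/4635.84) = 1.4961…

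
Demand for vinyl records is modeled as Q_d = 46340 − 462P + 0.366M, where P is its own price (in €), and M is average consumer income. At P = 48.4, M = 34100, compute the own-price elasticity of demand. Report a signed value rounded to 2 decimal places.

-0.61

At the given values, Q_d = 46340 − 462(48.4) + 0.366(34100) = 36459.8.
∂Q_d/∂P = −462.
E = (-462) × (48.4/36459.8) = -0.6133…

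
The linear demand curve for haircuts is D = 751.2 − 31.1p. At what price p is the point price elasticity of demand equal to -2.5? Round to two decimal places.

Ed = −31.1p/(751.2 − 31.1p). Set this equal to -2.5:
31.1p = 2.5·(751.2 − 31.1p) ⇒ 31.1p(1 + 2.5) = 2.5·751.2
p = 2.5·751.2 / (31.1·3.5) = 17.2531…

17.25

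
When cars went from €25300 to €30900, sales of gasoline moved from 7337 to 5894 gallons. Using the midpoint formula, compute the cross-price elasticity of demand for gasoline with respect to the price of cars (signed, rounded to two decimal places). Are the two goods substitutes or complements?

-1.09; complements

%ΔQ_{gasoline} = (5894 − 7337)/avg = -1443/6615.5 = -0.218124…
%ΔP_{cars} = (30900 − 25300)/avg = 5600/28100 = 0.199288…
E_cross = (-1443/6615.5) / (5600/28100) = -1.0945…
E_cross < 0 ⇒ the goods are complements.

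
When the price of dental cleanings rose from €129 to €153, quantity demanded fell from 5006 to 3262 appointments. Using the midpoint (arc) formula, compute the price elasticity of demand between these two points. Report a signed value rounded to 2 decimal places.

-2.48

%ΔQ = (3262 − 5006) / [(5006 + 3262)/2] = -1744/4134 = -0.421867…
%ΔP = (153 − 129) / [(129 + 153)/2] = 24/141 = 0.170212…
Arc Ed = %ΔQ / %ΔP = (-1744/4134) / (24/141) = -2.4784…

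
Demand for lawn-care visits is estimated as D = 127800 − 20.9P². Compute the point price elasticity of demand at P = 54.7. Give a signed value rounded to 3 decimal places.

dD/dP = −2·20.9·P = -2286.46. At P = 54.7, D = 65265.319.
Ed = (dD/dP)·(P/D) = (-2286.46) × (54.7/65265.319) = -1.91632…

-1.916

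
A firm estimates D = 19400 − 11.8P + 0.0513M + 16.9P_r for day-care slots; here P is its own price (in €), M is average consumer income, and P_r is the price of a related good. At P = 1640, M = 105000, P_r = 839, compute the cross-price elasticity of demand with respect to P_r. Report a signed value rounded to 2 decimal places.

0.72

At the given values, D = 19400 − 11.8(1640) + 0.0513(105000) + 16.9(839) = 19613.6.
∂D/∂P_r = 16.9.
E = (16.9) × (839/19613.6) = 0.7229…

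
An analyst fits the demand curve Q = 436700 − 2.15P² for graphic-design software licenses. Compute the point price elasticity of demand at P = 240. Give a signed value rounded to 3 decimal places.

-0.792

dQ/dP = −2·2.15·P = -1032. At P = 240, Q = 312860.
Ed = (dQ/dP)·(P/Q) = (-1032) × (240/312860) = -0.79166…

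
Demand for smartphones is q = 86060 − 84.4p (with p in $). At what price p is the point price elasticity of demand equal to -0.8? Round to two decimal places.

Ed = −84.4p/(86060 − 84.4p). Set this equal to -0.8:
84.4p = 0.8·(86060 − 84.4p) ⇒ 84.4p(1 + 0.8) = 0.8·86060
p = 0.8·86060 / (84.4·1.8) = 453.1858…

453.19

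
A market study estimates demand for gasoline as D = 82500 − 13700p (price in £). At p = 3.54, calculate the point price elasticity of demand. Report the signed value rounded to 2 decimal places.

dD/dp = −13700. At p = 3.54, D = 82500 − 13700(3.54) = 34002.
Ed = (dD/dp)·(p/D) = −13700 × (3.54/34002) = -1.4263…

-1.43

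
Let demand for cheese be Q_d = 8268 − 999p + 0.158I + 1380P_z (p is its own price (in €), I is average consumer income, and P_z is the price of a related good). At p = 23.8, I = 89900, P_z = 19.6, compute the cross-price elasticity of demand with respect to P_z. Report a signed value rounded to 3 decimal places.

At the given values, Q_d = 8268 − 999(23.8) + 0.158(89900) + 1380(19.6) = 25744.
∂Q_d/∂P_z = 1380.
E = (1380) × (19.6/25744) = 1.05065…

1.051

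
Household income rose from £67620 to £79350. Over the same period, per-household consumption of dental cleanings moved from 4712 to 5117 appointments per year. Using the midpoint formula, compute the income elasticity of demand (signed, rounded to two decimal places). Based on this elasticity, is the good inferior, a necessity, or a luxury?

%ΔQ = (5117 − 4712)/[( 4712 + 5117)/2] = 405/4914.5 = 0.082409…
%ΔIncome = (79350 − 67620)/[( 67620 + 79350)/2] = 11730/73485 = 0.159624…
E_income = (405/4914.5) / (11730/73485) = 0.5162…
0 < E_income < 1 ⇒ normal good, necessity.

0.52; necessity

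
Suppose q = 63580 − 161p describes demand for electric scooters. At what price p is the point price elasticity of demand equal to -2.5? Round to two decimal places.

Ed = −161p/(63580 − 161p). Set this equal to -2.5:
161p = 2.5·(63580 − 161p) ⇒ 161p(1 + 2.5) = 2.5·63580
p = 2.5·63580 / (161·3.5) = 282.0763…

282.08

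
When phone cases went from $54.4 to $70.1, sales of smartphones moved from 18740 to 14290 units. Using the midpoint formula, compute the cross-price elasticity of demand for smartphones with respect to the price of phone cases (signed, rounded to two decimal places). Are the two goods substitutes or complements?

-1.07; complements

%ΔQ_{smartphones} = (14290 − 18740)/avg = -4450/16515 = -0.269452…
%ΔP_{phone cases} = (70.1 − 54.4)/avg = 15.7/62.25 = 0.252208…
E_cross = (-4450/16515) / (15.7/62.25) = -1.0683…
E_cross < 0 ⇒ the goods are complements.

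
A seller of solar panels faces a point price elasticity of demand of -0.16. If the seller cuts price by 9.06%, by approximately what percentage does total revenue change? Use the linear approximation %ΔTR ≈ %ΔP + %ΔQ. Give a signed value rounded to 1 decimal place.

%ΔQ ≈ Ed × %ΔP = (-0.16) × (-9.06%) = +1.4496%
%ΔTR ≈ %ΔP + %ΔQ = (-9.06%) + (+1.4496%) = -7.6104%

-7.6%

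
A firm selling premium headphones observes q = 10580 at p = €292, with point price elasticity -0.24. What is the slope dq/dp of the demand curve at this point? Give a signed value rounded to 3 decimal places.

-8.696

Ed = (dq/dp)·(p/q) ⇒ dq/dp = Ed·q/p = (-0.24)·10580/292 = -8.69589…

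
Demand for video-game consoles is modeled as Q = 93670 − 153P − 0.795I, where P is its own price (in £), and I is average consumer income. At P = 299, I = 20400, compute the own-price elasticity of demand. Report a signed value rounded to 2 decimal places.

At the given values, Q = 93670 − 153(299) − 0.795(20400) = 31705.
∂Q/∂P = −153.
E = (-153) × (299/31705) = -1.4428…

-1.44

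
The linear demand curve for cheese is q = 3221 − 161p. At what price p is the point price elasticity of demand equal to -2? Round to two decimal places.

Ed = −161p/(3221 − 161p). Set this equal to -2:
161p = 2·(3221 − 161p) ⇒ 161p(1 + 2) = 2·3221
p = 2·3221 / (161·3) = 13.3374…

13.34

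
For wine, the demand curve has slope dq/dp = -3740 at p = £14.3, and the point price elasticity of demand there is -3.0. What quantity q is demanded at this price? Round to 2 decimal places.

Ed = (dq/dp)·(p/q) ⇒ q = (dq/dp)·p/Ed = (-3740)·14.3/(-3.0) = 17827.3333…

17827.33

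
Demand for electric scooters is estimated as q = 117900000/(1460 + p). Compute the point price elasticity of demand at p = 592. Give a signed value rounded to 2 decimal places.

-0.29

dq/dp = −117900000/(1460 + p)² = -28.0001. At p = 592, q = 57456.1.
Ed = (dq/dp)·(p/q) = (-28.0001) × (592/57456.1) = -0.2884…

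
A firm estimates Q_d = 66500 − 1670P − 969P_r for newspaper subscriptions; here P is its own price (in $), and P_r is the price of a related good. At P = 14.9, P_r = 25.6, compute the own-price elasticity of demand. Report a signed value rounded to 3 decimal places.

At the given values, Q_d = 66500 − 1670(14.9) − 969(25.6) = 16810.6.
∂Q_d/∂P = −1670.
E = (-1670) × (14.9/16810.6) = -1.48019…

-1.480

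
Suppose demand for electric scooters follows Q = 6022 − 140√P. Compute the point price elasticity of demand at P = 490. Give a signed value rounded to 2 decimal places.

dQ/dP = −140/(2√P) = -3.16228. At P = 490, Q = 2922.97.
Ed = (dQ/dP)·(P/Q) = (-3.16228) × (490/2922.97) = -0.5301…

-0.53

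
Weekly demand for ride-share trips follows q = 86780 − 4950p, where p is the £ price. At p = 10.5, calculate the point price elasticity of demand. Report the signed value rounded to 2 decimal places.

dq/dp = −4950. At p = 10.5, q = 86780 − 4950(10.5) = 34805.
Ed = (dq/dp)·(p/q) = −4950 × (10.5/34805) = -1.4933…

-1.49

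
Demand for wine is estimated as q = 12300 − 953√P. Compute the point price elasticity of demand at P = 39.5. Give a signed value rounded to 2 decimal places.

-0.47

dq/dP = −953/(2√P) = -75.8166. At P = 39.5, q = 6310.49.
Ed = (dq/dP)·(P/q) = (-75.8166) × (39.5/6310.49) = -0.4745…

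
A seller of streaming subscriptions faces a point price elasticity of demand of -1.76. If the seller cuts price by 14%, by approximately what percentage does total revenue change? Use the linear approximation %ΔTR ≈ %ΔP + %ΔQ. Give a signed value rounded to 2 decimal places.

+10.64%

%ΔQ ≈ Ed × %ΔP = (-1.76) × (-14%) = +24.6400%
%ΔTR ≈ %ΔP + %ΔQ = (-14%) + (+24.6400%) = +10.6400%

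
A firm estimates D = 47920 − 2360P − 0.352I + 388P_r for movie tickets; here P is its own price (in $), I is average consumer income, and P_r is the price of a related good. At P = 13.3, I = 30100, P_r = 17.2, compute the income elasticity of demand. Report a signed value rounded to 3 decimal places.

-0.840

At the given values, D = 47920 − 2360(13.3) − 0.352(30100) + 388(17.2) = 12610.4.
∂D/∂I = -0.352.
E = (-0.352) × (30100/12610.4) = -0.84019…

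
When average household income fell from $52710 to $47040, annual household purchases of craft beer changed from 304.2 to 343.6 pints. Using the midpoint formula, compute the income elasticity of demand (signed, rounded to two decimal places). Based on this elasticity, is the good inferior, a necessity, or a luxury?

%ΔQ = (343.6 − 304.2)/[( 304.2 + 343.6)/2] = 39.4/323.9 = 0.121642…
%ΔIncome = (47040 − 52710)/[( 52710 + 47040)/2] = -5670/49875 = -0.113684…
E_income = (39.4/323.9) / (-5670/49875) = -1.0700…
E_income < 0 ⇒ inferior good.

-1.07; inferior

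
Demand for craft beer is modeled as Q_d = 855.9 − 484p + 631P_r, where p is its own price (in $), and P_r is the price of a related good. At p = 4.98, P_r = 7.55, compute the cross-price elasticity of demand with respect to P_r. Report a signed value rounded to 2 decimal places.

At the given values, Q_d = 855.9 − 484(4.98) + 631(7.55) = 3209.63.
∂Q_d/∂P_r = 631.
E = (631) × (7.55/3209.63) = 1.4842…

1.48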